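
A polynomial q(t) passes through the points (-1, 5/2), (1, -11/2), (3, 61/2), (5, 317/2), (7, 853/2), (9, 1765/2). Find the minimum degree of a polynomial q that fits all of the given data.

Forward differences of the values at t = -1, 1, 3, 5, 7, 9:
  q  : 5/2  -11/2  61/2  317/2  853/2  1765/2
  Δ  : -8  36  128  268  456
  Δ^2: 44  92  140  188
  Δ^3: 48  48  48
  Δ^4: 0  0
  Δ^5: 0
The third differences are constant (48) and nonzero, while all higher differences vanish, so the minimal degree is 3.

3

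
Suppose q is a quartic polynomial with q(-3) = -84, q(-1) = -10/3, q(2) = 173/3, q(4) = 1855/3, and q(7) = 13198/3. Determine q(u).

q(u) = u^4 + 6u^3 - u^2 - (5/3)u + 1

Write q(u) = au^4 + bu^3 + cu^2 + du + e. Substituting each data point gives a linear system:
  81a - 27b + 9c - 3d + e = -84
  a - b + c - d + e = -10/3
  16a + 8b + 4c + 2d + e = 173/3
  256a + 64b + 16c + 4d + e = 1855/3
  2401a + 343b + 49c + 7d + e = 13198/3
Solving the system yields a = 1, b = 6, c = -1, d = -5/3, e = 1.
So q(u) = u⁴ + 6u³ - u² - (5/3)u + 1.
Check: q(-3) = -84. ✓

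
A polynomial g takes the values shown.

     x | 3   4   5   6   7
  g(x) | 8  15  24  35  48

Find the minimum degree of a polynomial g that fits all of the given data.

2

Forward differences of the values at x = 3, 4, 5, 6, 7:
  g  : 8  15  24  35  48
  Δ  : 7  9  11  13
  Δ^2: 2  2  2
  Δ^3: 0  0
  Δ^4: 0
The second differences are constant (2) and nonzero, while all higher differences vanish, so the minimal degree is 2.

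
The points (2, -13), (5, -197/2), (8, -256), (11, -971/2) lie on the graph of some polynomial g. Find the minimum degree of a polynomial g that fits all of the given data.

Forward differences of the values at t = 2, 5, 8, 11:
  g  : -13  -197/2  -256  -971/2
  Δ  : -171/2  -315/2  -459/2
  Δ^2: -72  -72
  Δ^3: 0
The second differences are constant (-72) and nonzero, while all higher differences vanish, so the minimal degree is 2.

2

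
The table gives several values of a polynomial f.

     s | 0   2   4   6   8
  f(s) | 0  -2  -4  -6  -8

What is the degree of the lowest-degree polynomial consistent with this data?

Forward differences of the values at s = 0, 2, 4, 6, 8:
  f  : 0  -2  -4  -6  -8
  Δ  : -2  -2  -2  -2
  Δ^2: 0  0  0
  Δ^3: 0  0
  Δ^4: 0
The first differences are constant (-2) and nonzero, while all higher differences vanish, so the minimal degree is 1.

1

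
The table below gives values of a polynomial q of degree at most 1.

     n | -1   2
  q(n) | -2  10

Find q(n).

Write q(n) = an + b. Substituting each data point gives a linear system:
  -a + b = -2
  2a + b = 10
Solving the system yields a = 4, b = 2.
So q(n) = 4n + 2.
Check: q(-1) = -2. ✓

q(n) = 4n + 2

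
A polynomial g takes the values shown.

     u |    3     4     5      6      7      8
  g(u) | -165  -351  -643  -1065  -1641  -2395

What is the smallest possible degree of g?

Forward differences of the values at u = 3, 4, 5, 6, 7, 8:
  g  : -165  -351  -643  -1065  -1641  -2395
  Δ  : -186  -292  -422  -576  -754
  Δ^2: -106  -130  -154  -178
  Δ^3: -24  -24  -24
  Δ^4: 0  0
  Δ^5: 0
The third differences are constant (-24) and nonzero, while all higher differences vanish, so the minimal degree is 3.

3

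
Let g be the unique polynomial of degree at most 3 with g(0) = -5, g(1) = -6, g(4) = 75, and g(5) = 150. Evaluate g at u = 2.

3

Write g(u) = au^3 + bu^2 + cu + d. Substituting each data point gives a linear system:
  d = -5
  a + b + c + d = -6
  64a + 16b + 4c + d = 75
  125a + 25b + 5c + d = 150
Solving the system yields a = 1, b = 2, c = -4, d = -5.
So g(u) = u³ + 2u² - 4u - 5.
Then g(2) = 3.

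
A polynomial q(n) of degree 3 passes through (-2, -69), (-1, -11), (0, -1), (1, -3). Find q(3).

101

Forward differences of the values at n = -2, -1, 0, 1:
  q  : -69  -11  -1  -3
  Δ  : 58  10  -2
  Δ^2: -48  -12
  Δ^3: 36
The third differences are constant, confirming degree 3.
Interpolating (Newton forward form) and evaluating at n = 3 gives q(3) = 101.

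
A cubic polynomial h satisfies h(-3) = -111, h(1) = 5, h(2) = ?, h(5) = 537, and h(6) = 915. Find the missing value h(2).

The 4 known points determine the degree-3 polynomial uniquely.
Write h(t) = at^3 + bt^2 + ct + d. Substituting each data point gives a linear system:
  -27a + 9b - 3c + d = -111
  a + b + c + d = 5
  125a + 25b + 5c + d = 537
  216a + 36b + 6c + d = 915
Solving the system yields a = 4, b = 1, c = 3, d = -3.
So h(t) = 4t^3 + t^2 + 3t - 3.
Then h(2) = 39.

39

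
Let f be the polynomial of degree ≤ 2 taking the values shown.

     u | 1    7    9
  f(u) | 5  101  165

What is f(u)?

f(u) = 2u^2 + 3

Write f(u) = au^2 + bu + c. Substituting each data point gives a linear system:
  a + b + c = 5
  49a + 7b + c = 101
  81a + 9b + c = 165
Solving the system yields a = 2, b = 0, c = 3.
So f(u) = 2u² + 3.
Check: f(7) = 101. ✓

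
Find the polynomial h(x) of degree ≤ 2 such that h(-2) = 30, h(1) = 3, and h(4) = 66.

Using the Lagrange interpolation formula with nodes -2, 1, 4:
  L_0(x) = (x - 1)(x - 4) / 18
  L_1(x) = (x + 2)(x - 4) / -9
  L_2(x) = (x + 2)(x - 1) / 18
Then h(x) = 30·L_0(x) + 3·L_1(x) + 66·L_2(x).
Expanding and collecting terms gives h(x) = 5x^2 - 4x + 2.
Check: h(-2) = 30. ✓

h(x) = 5x^2 - 4x + 2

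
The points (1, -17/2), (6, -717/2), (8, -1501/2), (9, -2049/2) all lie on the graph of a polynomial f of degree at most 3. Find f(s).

Using the Lagrange interpolation formula with nodes 1, 6, 8, 9:
  L_0(s) = (s - 6)(s - 8)(s - 9) / -280
  L_1(s) = (s - 1)(s - 8)(s - 9) / 30
  L_2(s) = (s - 1)(s - 6)(s - 9) / -14
  L_3(s) = (s - 1)(s - 6)(s - 8) / 24
Then f(s) = -17/2·L_0(s) - 717/2·L_1(s) - 1501/2·L_2(s) - 2049/2·L_3(s).
Expanding and collecting terms gives f(s) = -s³ - 3s² - 6s + 3/2.
Check: f(9) = -2049/2. ✓

f(s) = -s^3 - 3s^2 - 6s + 3/2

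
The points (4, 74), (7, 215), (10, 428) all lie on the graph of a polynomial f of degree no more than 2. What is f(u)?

Using the Lagrange interpolation formula with nodes 4, 7, 10:
  L_0(u) = (u - 7)(u - 10) / 18
  L_1(u) = (u - 4)(u - 10) / -9
  L_2(u) = (u - 4)(u - 7) / 18
Then f(u) = 74·L_0(u) + 215·L_1(u) + 428·L_2(u).
Expanding and collecting terms gives f(u) = 4u² + 3u - 2.
Check: f(10) = 428. ✓

f(u) = 4u^2 + 3u - 2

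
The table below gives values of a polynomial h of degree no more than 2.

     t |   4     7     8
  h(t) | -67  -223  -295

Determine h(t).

h(t) = -5t^2 + 3t + 1

Write h(t) = at^2 + bt + c. Substituting each data point gives a linear system:
  16a + 4b + c = -67
  49a + 7b + c = -223
  64a + 8b + c = -295
Solving the system yields a = -5, b = 3, c = 1.
So h(t) = -5t^2 + 3t + 1.
Check: h(7) = -223. ✓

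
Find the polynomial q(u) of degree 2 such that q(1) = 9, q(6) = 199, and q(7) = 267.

Write q(u) = au^2 + bu + c. Substituting each data point gives a linear system:
  a + b + c = 9
  36a + 6b + c = 199
  49a + 7b + c = 267
Solving the system yields a = 5, b = 3, c = 1.
So q(u) = 5u² + 3u + 1.
Check: q(1) = 9. ✓

q(u) = 5u^2 + 3u + 1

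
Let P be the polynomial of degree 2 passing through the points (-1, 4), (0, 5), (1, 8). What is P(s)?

Using the Lagrange interpolation formula with nodes -1, 0, 1:
  L_0(s) = s(s - 1) / 2
  L_1(s) = (s + 1)(s - 1) / -1
  L_2(s) = (s + 1)s / 2
Then P(s) = 4·L_0(s) + 5·L_1(s) + 8·L_2(s).
Expanding and collecting terms gives P(s) = s^2 + 2s + 5.
Check: P(1) = 8. ✓

P(s) = s^2 + 2s + 5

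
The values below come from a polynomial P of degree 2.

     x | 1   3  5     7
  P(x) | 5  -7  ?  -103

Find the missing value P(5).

The 3 known points determine the degree-2 polynomial uniquely.
Write P(x) = ax^2 + bx + c. Substituting each data point gives a linear system:
  a + b + c = 5
  9a + 3b + c = -7
  49a + 7b + c = -103
Solving the system yields a = -3, b = 6, c = 2.
So P(x) = -3x² + 6x + 2.
Then P(5) = -43.

-43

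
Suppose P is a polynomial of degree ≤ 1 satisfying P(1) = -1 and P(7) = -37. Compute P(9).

Using the Lagrange interpolation formula with nodes 1, 7:
  L_0(n) = (n - 7) / -6
  L_1(n) = (n - 1) / 6
Then P(n) = -1·L_0(n) - 37·L_1(n).
Expanding and collecting terms gives P(n) = -6n + 5.
Evaluating at n = 9: P(9) = -49.

-49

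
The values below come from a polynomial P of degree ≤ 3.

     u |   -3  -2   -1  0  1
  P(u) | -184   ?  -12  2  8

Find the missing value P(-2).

-64

On equispaced nodes a degree-3 polynomial has vanishing fourth forward difference, so
  P(-3) - 4·P(-2) + 6·P(-1) - 4·P(0) + P(1) = 0.
Substituting the known values and solving for P(-2):
  -4·P(-2) = 256
  P(-2) = -64.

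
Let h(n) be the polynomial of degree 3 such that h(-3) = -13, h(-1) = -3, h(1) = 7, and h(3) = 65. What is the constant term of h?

Write h(n) = an^3 + bn^2 + cn + d. Substituting each data point gives a linear system:
  -27a + 9b - 3c + d = -13
  -a + b - c + d = -3
  a + b + c + d = 7
  27a + 9b + 3c + d = 65
Solving the system yields a = 1, b = 3, c = 4, d = -1.
So h(n) = n^3 + 3n^2 + 4n - 1.
The constant term is -1.

-1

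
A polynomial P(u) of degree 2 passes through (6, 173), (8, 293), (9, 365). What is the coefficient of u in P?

Write P(u) = au^2 + bu + c. Substituting each data point gives a linear system:
  36a + 6b + c = 173
  64a + 8b + c = 293
  81a + 9b + c = 365
Solving the system yields a = 4, b = 4, c = 5.
So P(u) = 4u^2 + 4u + 5.
The coefficient of u is 4.

4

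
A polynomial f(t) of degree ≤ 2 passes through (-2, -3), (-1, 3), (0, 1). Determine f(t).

f(t) = -4t^2 - 6t + 1

Using the Lagrange interpolation formula with nodes -2, -1, 0:
  L_0(t) = (t + 1)t / 2
  L_1(t) = (t + 2)t / -1
  L_2(t) = (t + 2)(t + 1) / 2
Then f(t) = -3·L_0(t) + 3·L_1(t) + 1·L_2(t).
Expanding and collecting terms gives f(t) = -4t^2 - 6t + 1.
Check: f(-1) = 3. ✓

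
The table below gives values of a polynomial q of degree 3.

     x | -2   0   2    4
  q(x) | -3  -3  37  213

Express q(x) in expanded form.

q(x) = 2x^3 + 5x^2 + 2x - 3

Write q(x) = ax^3 + bx^2 + cx + d. Substituting each data point gives a linear system:
  -8a + 4b - 2c + d = -3
  d = -3
  8a + 4b + 2c + d = 37
  64a + 16b + 4c + d = 213
Solving the system yields a = 2, b = 5, c = 2, d = -3.
So q(x) = 2x^3 + 5x^2 + 2x - 3.
Check: q(-2) = -3. ✓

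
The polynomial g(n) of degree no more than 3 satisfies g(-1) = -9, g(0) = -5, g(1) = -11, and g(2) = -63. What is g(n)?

g(n) = -6n^3 - 5n^2 + 5n - 5

Using the Lagrange interpolation formula with nodes -1, 0, 1, 2:
  L_0(n) = n(n - 1)(n - 2) / -6
  L_1(n) = (n + 1)(n - 1)(n - 2) / 2
  L_2(n) = (n + 1)n(n - 2) / -2
  L_3(n) = (n + 1)n(n - 1) / 6
Then g(n) = -9·L_0(n) - 5·L_1(n) - 11·L_2(n) - 63·L_3(n).
Expanding and collecting terms gives g(n) = -6n³ - 5n² + 5n - 5.
Check: g(1) = -11. ✓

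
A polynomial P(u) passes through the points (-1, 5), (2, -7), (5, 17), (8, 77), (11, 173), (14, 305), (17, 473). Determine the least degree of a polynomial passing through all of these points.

Forward differences of the values at u = -1, 2, 5, 8, 11, 14, 17:
  P  : 5  -7  17  77  173  305  473
  Δ  : -12  24  60  96  132  168
  Δ^2: 36  36  36  36  36
  Δ^3: 0  0  0  0
  Δ^4: 0  0  0
  Δ^5: 0  0
  Δ^6: 0
The second differences are constant (36) and nonzero, while all higher differences vanish, so the minimal degree is 2.

2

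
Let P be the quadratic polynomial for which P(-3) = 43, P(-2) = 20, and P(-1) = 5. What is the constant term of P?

-2

Write P(u) = au^2 + bu + c. Substituting each data point gives a linear system:
  9a - 3b + c = 43
  4a - 2b + c = 20
  a - b + c = 5
Solving the system yields a = 4, b = -3, c = -2.
So P(u) = 4u² - 3u - 2.
The constant term is -2.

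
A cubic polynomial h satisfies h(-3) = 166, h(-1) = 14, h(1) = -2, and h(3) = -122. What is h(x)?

Write h(x) = ax^3 + bx^2 + cx + d. Substituting each data point gives a linear system:
  -27a + 9b - 3c + d = 166
  -a + b - c + d = 14
  a + b + c + d = -2
  27a + 9b + 3c + d = -122
Solving the system yields a = -5, b = 2, c = -3, d = 4.
So h(x) = -5x³ + 2x² - 3x + 4.
Check: h(3) = -122. ✓

h(x) = -5x^3 + 2x^2 - 3x + 4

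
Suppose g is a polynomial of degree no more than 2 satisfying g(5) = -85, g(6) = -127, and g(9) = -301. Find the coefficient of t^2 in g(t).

-4

Write g(t) = at^2 + bt + c. Substituting each data point gives a linear system:
  25a + 5b + c = -85
  36a + 6b + c = -127
  81a + 9b + c = -301
Solving the system yields a = -4, b = 2, c = 5.
So g(t) = -4t^2 + 2t + 5.
The leading coefficient is -4.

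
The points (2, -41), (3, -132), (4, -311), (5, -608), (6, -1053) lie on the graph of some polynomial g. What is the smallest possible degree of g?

Forward differences of the values at t = 2, 3, 4, 5, 6:
  g  : -41  -132  -311  -608  -1053
  Δ  : -91  -179  -297  -445
  Δ^2: -88  -118  -148
  Δ^3: -30  -30
  Δ^4: 0
The third differences are constant (-30) and nonzero, while all higher differences vanish, so the minimal degree is 3.

3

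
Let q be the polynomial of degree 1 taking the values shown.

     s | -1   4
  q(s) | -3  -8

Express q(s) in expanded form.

q(s) = -s - 4

Write q(s) = as + b. Substituting each data point gives a linear system:
  -a + b = -3
  4a + b = -8
Solving the system yields a = -1, b = -4.
So q(s) = -s - 4.
Check: q(-1) = -3. ✓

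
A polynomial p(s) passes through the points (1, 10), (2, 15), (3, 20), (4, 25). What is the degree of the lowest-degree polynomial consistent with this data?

1

Forward differences of the values at s = 1, 2, 3, 4:
  p  : 10  15  20  25
  Δ  : 5  5  5
  Δ^2: 0  0
  Δ^3: 0
The first differences are constant (5) and nonzero, while all higher differences vanish, so the minimal degree is 1.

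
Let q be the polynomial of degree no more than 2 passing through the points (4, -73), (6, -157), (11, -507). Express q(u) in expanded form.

q(u) = -4u^2 - 2u - 1

Using the Lagrange interpolation formula with nodes 4, 6, 11:
  L_0(u) = (u - 6)(u - 11) / 14
  L_1(u) = (u - 4)(u - 11) / -10
  L_2(u) = (u - 4)(u - 6) / 35
Then q(u) = -73·L_0(u) - 157·L_1(u) - 507·L_2(u).
Expanding and collecting terms gives q(u) = -4u² - 2u - 1.
Check: q(6) = -157. ✓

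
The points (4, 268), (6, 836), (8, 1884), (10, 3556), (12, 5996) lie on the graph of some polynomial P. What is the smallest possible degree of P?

Forward differences of the values at x = 4, 6, 8, 10, 12:
  P  : 268  836  1884  3556  5996
  Δ  : 568  1048  1672  2440
  Δ^2: 480  624  768
  Δ^3: 144  144
  Δ^4: 0
The third differences are constant (144) and nonzero, while all higher differences vanish, so the minimal degree is 3.

3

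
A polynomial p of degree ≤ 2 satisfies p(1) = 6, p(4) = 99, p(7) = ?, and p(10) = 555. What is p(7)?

On equispaced nodes a degree-2 polynomial has vanishing third forward difference, so
  - p(1) + 3·p(4) - 3·p(7) + p(10) = 0.
Substituting the known values and solving for p(7):
  -3·p(7) = -846
  p(7) = 282.

282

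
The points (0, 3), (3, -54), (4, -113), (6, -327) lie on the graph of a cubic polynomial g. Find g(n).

Write g(n) = an^3 + bn^2 + cn + d. Substituting each data point gives a linear system:
  d = 3
  27a + 9b + 3c + d = -54
  64a + 16b + 4c + d = -113
  216a + 36b + 6c + d = -327
Solving the system yields a = -1, b = -3, c = -1, d = 3.
So g(n) = -n^3 - 3n^2 - n + 3.
Check: g(0) = 3. ✓

g(n) = -n^3 - 3n^2 - n + 3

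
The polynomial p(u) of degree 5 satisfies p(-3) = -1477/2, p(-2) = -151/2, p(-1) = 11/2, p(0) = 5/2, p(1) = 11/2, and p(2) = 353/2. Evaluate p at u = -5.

Write p(u) = au^5 + bu^4 + cu^3 + du^2 + eu + k. Substituting each data point gives a linear system:
  -243a + 81b - 27c + 9d - 3e + k = -1477/2
  -32a + 16b - 8c + 4d - 2e + k = -151/2
  -a + b - c + d - e + k = 11/2
  k = 5/2
  a + b + c + d + e + k = 11/2
  32a + 16b + 8c + 4d + 2e + k = 353/2
Solving the system yields a = 4, b = 3, c = 1, d = 0, e = -5, k = 5/2.
So p(u) = 4u⁵ + 3u⁴ + u³ - 5u + 5/2.
Then p(-5) = -21445/2.

-21445/2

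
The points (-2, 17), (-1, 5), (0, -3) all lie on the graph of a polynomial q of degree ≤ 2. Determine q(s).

Write q(s) = as^2 + bs + c. Substituting each data point gives a linear system:
  4a - 2b + c = 17
  a - b + c = 5
  c = -3
Solving the system yields a = 2, b = -6, c = -3.
So q(s) = 2s² - 6s - 3.
Check: q(-2) = 17. ✓

q(s) = 2s^2 - 6s - 3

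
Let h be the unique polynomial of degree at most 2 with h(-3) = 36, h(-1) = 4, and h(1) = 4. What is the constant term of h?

Write h(x) = ax^2 + bx + c. Substituting each data point gives a linear system:
  9a - 3b + c = 36
  a - b + c = 4
  a + b + c = 4
Solving the system yields a = 4, b = 0, c = 0.
So h(x) = 4x^2.
The constant term is 0.

0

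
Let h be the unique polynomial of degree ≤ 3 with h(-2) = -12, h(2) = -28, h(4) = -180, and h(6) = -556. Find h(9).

Using the Lagrange interpolation formula with nodes -2, 2, 4, 6:
  L_0(n) = (n - 2)(n - 4)(n - 6) / -192
  L_1(n) = (n + 2)(n - 4)(n - 6) / 32
  L_2(n) = (n + 2)(n - 2)(n - 6) / -24
  L_3(n) = (n + 2)(n - 2)(n - 4) / 64
Then h(n) = -12·L_0(n) - 28·L_1(n) - 180·L_2(n) - 556·L_3(n).
Expanding and collecting terms gives h(n) = -2n³ - 4n² + 4n - 4.
Evaluating at n = 9: h(9) = -1750.

-1750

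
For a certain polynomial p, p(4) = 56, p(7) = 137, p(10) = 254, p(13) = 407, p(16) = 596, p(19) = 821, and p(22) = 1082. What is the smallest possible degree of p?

Forward differences of the values at s = 4, 7, 10, 13, 16, 19, 22:
  p  : 56  137  254  407  596  821  1082
  Δ  : 81  117  153  189  225  261
  Δ^2: 36  36  36  36  36
  Δ^3: 0  0  0  0
  Δ^4: 0  0  0
  Δ^5: 0  0
  Δ^6: 0
The second differences are constant (36) and nonzero, while all higher differences vanish, so the minimal degree is 2.

2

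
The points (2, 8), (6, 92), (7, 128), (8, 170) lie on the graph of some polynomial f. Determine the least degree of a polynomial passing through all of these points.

2

Divided differences on the nodes 2, 6, 7, 8:
  order 0: 8  92  128  170
  order 1: 21  36  42
  order 2: 3  3
  order 3: 0
The order-2 divided differences are all 3 (nonzero) and every higher order vanishes, so the data lies on a polynomial of degree exactly 2.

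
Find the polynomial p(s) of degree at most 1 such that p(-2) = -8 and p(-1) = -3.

p(s) = 5s + 2

Using the Lagrange interpolation formula with nodes -2, -1:
  L_0(s) = (s + 1) / -1
  L_1(s) = (s + 2) / 1
Then p(s) = -8·L_0(s) - 3·L_1(s).
Expanding and collecting terms gives p(s) = 5s + 2.
Check: p(-1) = -3. ✓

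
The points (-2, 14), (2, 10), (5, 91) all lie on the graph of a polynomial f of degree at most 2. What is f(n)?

Write f(n) = an^2 + bn + c. Substituting each data point gives a linear system:
  4a - 2b + c = 14
  4a + 2b + c = 10
  25a + 5b + c = 91
Solving the system yields a = 4, b = -1, c = -4.
So f(n) = 4n^2 - n - 4.
Check: f(-2) = 14. ✓

f(n) = 4n^2 - n - 4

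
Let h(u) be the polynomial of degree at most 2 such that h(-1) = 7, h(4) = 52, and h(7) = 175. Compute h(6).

Write h(u) = au^2 + bu + c. Substituting each data point gives a linear system:
  a - b + c = 7
  16a + 4b + c = 52
  49a + 7b + c = 175
Solving the system yields a = 4, b = -3, c = 0.
So h(u) = 4u^2 - 3u.
Then h(6) = 126.

126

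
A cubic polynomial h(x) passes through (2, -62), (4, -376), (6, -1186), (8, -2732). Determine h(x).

h(x) = -5x^3 - 2x^2 - 5x - 4

Using the Lagrange interpolation formula with nodes 2, 4, 6, 8:
  L_0(x) = (x - 4)(x - 6)(x - 8) / -48
  L_1(x) = (x - 2)(x - 6)(x - 8) / 16
  L_2(x) = (x - 2)(x - 4)(x - 8) / -16
  L_3(x) = (x - 2)(x - 4)(x - 6) / 48
Then h(x) = -62·L_0(x) - 376·L_1(x) - 1186·L_2(x) - 2732·L_3(x).
Expanding and collecting terms gives h(x) = -5x^3 - 2x^2 - 5x - 4.
Check: h(8) = -2732. ✓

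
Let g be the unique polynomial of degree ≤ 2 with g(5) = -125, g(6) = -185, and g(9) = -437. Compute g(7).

Write g(n) = an^2 + bn + c. Substituting each data point gives a linear system:
  25a + 5b + c = -125
  36a + 6b + c = -185
  81a + 9b + c = -437
Solving the system yields a = -6, b = 6, c = -5.
So g(n) = -6n² + 6n - 5.
Then g(7) = -257.

-257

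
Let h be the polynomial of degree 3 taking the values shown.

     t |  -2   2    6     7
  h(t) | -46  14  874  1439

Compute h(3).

79

Using the Lagrange interpolation formula with nodes -2, 2, 6, 7:
  L_0(t) = (t - 2)(t - 6)(t - 7) / -288
  L_1(t) = (t + 2)(t - 6)(t - 7) / 80
  L_2(t) = (t + 2)(t - 2)(t - 7) / -32
  L_3(t) = (t + 2)(t - 2)(t - 6) / 45
Then h(t) = -46·L_0(t) + 14·L_1(t) + 874·L_2(t) + 1439·L_3(t).
Expanding and collecting terms gives h(t) = 5t³ - 5t² - 5t + 4.
Evaluating at t = 3: h(3) = 79.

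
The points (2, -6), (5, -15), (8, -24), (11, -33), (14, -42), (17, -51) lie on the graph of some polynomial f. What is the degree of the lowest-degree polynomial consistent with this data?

1

Forward differences of the values at n = 2, 5, 8, 11, 14, 17:
  f  : -6  -15  -24  -33  -42  -51
  Δ  : -9  -9  -9  -9  -9
  Δ^2: 0  0  0  0
  Δ^3: 0  0  0
  Δ^4: 0  0
  Δ^5: 0
The first differences are constant (-9) and nonzero, while all higher differences vanish, so the minimal degree is 1.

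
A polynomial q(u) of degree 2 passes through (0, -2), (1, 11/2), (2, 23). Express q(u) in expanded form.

Using the Lagrange interpolation formula with nodes 0, 1, 2:
  L_0(u) = (u - 1)(u - 2) / 2
  L_1(u) = u(u - 2) / -1
  L_2(u) = u(u - 1) / 2
Then q(u) = -2·L_0(u) + 11/2·L_1(u) + 23·L_2(u).
Expanding and collecting terms gives q(u) = 5u^2 + (5/2)u - 2.
Check: q(1) = 11/2. ✓

q(u) = 5u^2 + (5/2)u - 2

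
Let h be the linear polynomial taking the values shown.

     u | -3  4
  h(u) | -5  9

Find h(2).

5

Using the Lagrange interpolation formula with nodes -3, 4:
  L_0(u) = (u - 4) / -7
  L_1(u) = (u + 3) / 7
Then h(u) = -5·L_0(u) + 9·L_1(u).
Expanding and collecting terms gives h(u) = 2u + 1.
Evaluating at u = 2: h(2) = 5.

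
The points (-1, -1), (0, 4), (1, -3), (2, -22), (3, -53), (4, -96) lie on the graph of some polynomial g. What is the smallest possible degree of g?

Forward differences of the values at s = -1, 0, 1, 2, 3, 4:
  g  : -1  4  -3  -22  -53  -96
  Δ  : 5  -7  -19  -31  -43
  Δ^2: -12  -12  -12  -12
  Δ^3: 0  0  0
  Δ^4: 0  0
  Δ^5: 0
The second differences are constant (-12) and nonzero, while all higher differences vanish, so the minimal degree is 2.

2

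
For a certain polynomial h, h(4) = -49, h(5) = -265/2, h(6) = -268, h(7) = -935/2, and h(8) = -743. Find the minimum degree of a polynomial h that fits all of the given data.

Forward differences of the values at x = 4, 5, 6, 7, 8:
  h  : -49  -265/2  -268  -935/2  -743
  Δ  : -167/2  -271/2  -399/2  -551/2
  Δ^2: -52  -64  -76
  Δ^3: -12  -12
  Δ^4: 0
The third differences are constant (-12) and nonzero, while all higher differences vanish, so the minimal degree is 3.

3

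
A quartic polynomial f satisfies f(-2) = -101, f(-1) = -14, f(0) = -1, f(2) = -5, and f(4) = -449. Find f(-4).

Using the Lagrange interpolation formula with nodes -2, -1, 0, 2, 4:
  L_0(u) = (u + 1)u(u - 2)(u - 4) / 48
  L_1(u) = (u + 2)u(u - 2)(u - 4) / -15
  L_2(u) = (u + 2)(u + 1)(u - 2)(u - 4) / 16
  L_3(u) = (u + 2)(u + 1)u(u - 4) / -48
  L_4(u) = (u + 2)(u + 1)u(u - 2) / 240
Then f(u) = -101·L_0(u) - 14·L_1(u) - 1·L_2(u) - 5·L_3(u) - 449·L_4(u).
Expanding and collecting terms gives f(u) = -3u⁴ + 5u³ - u² + 4u - 1.
Evaluating at u = -4: f(-4) = -1121.

-1121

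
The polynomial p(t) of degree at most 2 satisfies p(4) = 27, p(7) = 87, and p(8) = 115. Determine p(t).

Write p(t) = at^2 + bt + c. Substituting each data point gives a linear system:
  16a + 4b + c = 27
  49a + 7b + c = 87
  64a + 8b + c = 115
Solving the system yields a = 2, b = -2, c = 3.
So p(t) = 2t^2 - 2t + 3.
Check: p(8) = 115. ✓

p(t) = 2t^2 - 2t + 3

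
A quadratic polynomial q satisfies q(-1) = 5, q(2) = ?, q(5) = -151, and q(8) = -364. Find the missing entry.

-28

On equispaced nodes a degree-2 polynomial has vanishing third forward difference, so
  - q(-1) + 3·q(2) - 3·q(5) + q(8) = 0.
Substituting the known values and solving for q(2):
  3·q(2) = -84
  q(2) = -28.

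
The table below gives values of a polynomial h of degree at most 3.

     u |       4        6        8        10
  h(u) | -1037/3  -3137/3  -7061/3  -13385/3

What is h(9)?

Write h(u) = au^3 + bu^2 + cu + d. Substituting each data point gives a linear system:
  64a + 16b + 4c + d = -1037/3
  216a + 36b + 6c + d = -3137/3
  512a + 64b + 8c + d = -7061/3
  1000a + 100b + 10c + d = -13385/3
Solving the system yields a = -4, b = -4, c = -6, d = -5/3.
So h(u) = -4u^3 - 4u^2 - 6u - 5/3.
Then h(9) = -9887/3.

-9887/3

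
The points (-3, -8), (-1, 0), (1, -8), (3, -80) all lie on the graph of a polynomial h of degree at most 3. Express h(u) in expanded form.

Write h(u) = au^3 + bu^2 + cu + d. Substituting each data point gives a linear system:
  -27a + 9b - 3c + d = -8
  -a + b - c + d = 0
  a + b + c + d = -8
  27a + 9b + 3c + d = -80
Solving the system yields a = -1, b = -5, c = -3, d = 1.
So h(u) = -u^3 - 5u^2 - 3u + 1.
Check: h(-1) = 0. ✓

h(u) = -u^3 - 5u^2 - 3u + 1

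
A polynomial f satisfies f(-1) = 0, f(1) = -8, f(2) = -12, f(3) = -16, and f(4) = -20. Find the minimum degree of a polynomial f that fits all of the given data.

1

Divided differences on the nodes -1, 1, 2, 3, 4:
  order 0: 0  -8  -12  -16  -20
  order 1: -4  -4  -4  -4
  order 2: 0  0  0
  order 3: 0  0
  order 4: 0
The order-1 divided differences are all -4 (nonzero) and every higher order vanishes, so the data lies on a polynomial of degree exactly 1.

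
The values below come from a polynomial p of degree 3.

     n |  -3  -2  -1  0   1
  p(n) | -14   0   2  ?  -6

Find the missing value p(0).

-2

The 4 known points determine the degree-3 polynomial uniquely.
Write p(n) = an^3 + bn^2 + cn + d. Substituting each data point gives a linear system:
  -27a + 9b - 3c + d = -14
  -8a + 4b - 2c + d = 0
  -a + b - c + d = 2
  a + b + c + d = -6
Solving the system yields a = 1, b = 0, c = -5, d = -2.
So p(n) = n^3 - 5n - 2.
Then p(0) = -2.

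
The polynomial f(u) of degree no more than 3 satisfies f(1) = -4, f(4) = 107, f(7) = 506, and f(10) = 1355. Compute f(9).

Using the Lagrange interpolation formula with nodes 1, 4, 7, 10:
  L_0(u) = (u - 4)(u - 7)(u - 10) / -162
  L_1(u) = (u - 1)(u - 7)(u - 10) / 54
  L_2(u) = (u - 1)(u - 4)(u - 10) / -54
  L_3(u) = (u - 1)(u - 4)(u - 7) / 162
Then f(u) = -4·L_0(u) + 107·L_1(u) + 506·L_2(u) + 1355·L_3(u).
Expanding and collecting terms gives f(u) = u^3 + 4u^2 - 4u - 5.
Evaluating at u = 9: f(9) = 1012.

1012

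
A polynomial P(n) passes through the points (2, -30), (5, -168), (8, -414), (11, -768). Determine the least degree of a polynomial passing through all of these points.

Forward differences of the values at n = 2, 5, 8, 11:
  P  : -30  -168  -414  -768
  Δ  : -138  -246  -354
  Δ^2: -108  -108
  Δ^3: 0
The second differences are constant (-108) and nonzero, while all higher differences vanish, so the minimal degree is 2.

2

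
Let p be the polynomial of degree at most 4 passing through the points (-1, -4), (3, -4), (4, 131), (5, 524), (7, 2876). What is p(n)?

Write p(n) = an^4 + bn^3 + cn^2 + dn + e. Substituting each data point gives a linear system:
  a - b + c - d + e = -4
  81a + 27b + 9c + 3d + e = -4
  256a + 64b + 16c + 4d + e = 131
  625a + 125b + 25c + 5d + e = 524
  2401a + 343b + 49c + 7d + e = 2876
Solving the system yields a = 2, b = -5, c = -5, d = 5, e = -1.
So p(n) = 2n^4 - 5n^3 - 5n^2 + 5n - 1.
Check: p(3) = -4. ✓

p(n) = 2n^4 - 5n^3 - 5n^2 + 5n - 1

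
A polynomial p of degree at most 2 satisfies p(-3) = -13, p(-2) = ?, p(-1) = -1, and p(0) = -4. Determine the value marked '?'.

The 3 known points determine the degree-2 polynomial uniquely.
Write p(u) = au^2 + bu + c. Substituting each data point gives a linear system:
  9a - 3b + c = -13
  a - b + c = -1
  c = -4
Solving the system yields a = -3, b = -6, c = -4.
So p(u) = -3u^2 - 6u - 4.
Then p(-2) = -4.

-4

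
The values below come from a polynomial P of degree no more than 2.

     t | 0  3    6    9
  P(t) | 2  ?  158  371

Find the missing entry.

On equispaced nodes a degree-2 polynomial has vanishing third forward difference, so
  - P(0) + 3·P(3) - 3·P(6) + P(9) = 0.
Substituting the known values and solving for P(3):
  3·P(3) = 105
  P(3) = 35.

35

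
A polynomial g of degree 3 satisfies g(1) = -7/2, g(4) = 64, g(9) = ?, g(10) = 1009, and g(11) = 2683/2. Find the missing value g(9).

The 4 known points determine the degree-3 polynomial uniquely.
Write g(t) = at^3 + bt^2 + ct + d. Substituting each data point gives a linear system:
  a + b + c + d = -7/2
  64a + 16b + 4c + d = 64
  1000a + 100b + 10c + d = 1009
  1331a + 121b + 11c + d = 2683/2
Solving the system yields a = 1, b = 0, c = 3/2, d = -6.
So g(t) = t^3 + (3/2)t - 6.
Then g(9) = 1473/2.

1473/2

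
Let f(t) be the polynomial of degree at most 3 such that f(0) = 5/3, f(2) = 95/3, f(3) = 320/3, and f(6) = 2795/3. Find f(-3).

Using the Lagrange interpolation formula with nodes 0, 2, 3, 6:
  L_0(t) = (t - 2)(t - 3)(t - 6) / -36
  L_1(t) = t(t - 3)(t - 6) / 8
  L_2(t) = t(t - 2)(t - 6) / -9
  L_3(t) = t(t - 2)(t - 3) / 72
Then f(t) = 5/3·L_0(t) + 95/3·L_1(t) + 320/3·L_2(t) + 2795/3·L_3(t).
Expanding and collecting terms gives f(t) = 5t³ - 5t² + 5t + 5/3.
Evaluating at t = -3: f(-3) = -580/3.

-580/3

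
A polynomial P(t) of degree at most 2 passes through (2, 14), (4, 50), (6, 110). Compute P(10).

Forward differences of the values at t = 2, 4, 6:
  P  : 14  50  110
  Δ  : 36  60
  Δ^2: 24
The second differences are constant, confirming degree 2.
Interpolating (Newton forward form) and evaluating at t = 10 gives P(10) = 302.

302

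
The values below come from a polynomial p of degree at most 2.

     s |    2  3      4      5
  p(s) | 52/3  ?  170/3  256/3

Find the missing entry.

34

On equispaced nodes a degree-2 polynomial has vanishing third forward difference, so
  - p(2) + 3·p(3) - 3·p(4) + p(5) = 0.
Substituting the known values and solving for p(3):
  3·p(3) = 102
  p(3) = 34.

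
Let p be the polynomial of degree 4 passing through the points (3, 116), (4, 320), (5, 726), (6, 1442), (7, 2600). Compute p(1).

2

Using the Lagrange interpolation formula with nodes 3, 4, 5, 6, 7:
  L_0(n) = (n - 4)(n - 5)(n - 6)(n - 7) / 24
  L_1(n) = (n - 3)(n - 5)(n - 6)(n - 7) / -6
  L_2(n) = (n - 3)(n - 4)(n - 6)(n - 7) / 4
  L_3(n) = (n - 3)(n - 4)(n - 5)(n - 7) / -6
  L_4(n) = (n - 3)(n - 4)(n - 5)(n - 6) / 24
Then p(n) = 116·L_0(n) + 320·L_1(n) + 726·L_2(n) + 1442·L_3(n) + 2600·L_4(n).
Expanding and collecting terms gives p(n) = n^4 + 4n^2 + n - 4.
Evaluating at n = 1: p(1) = 2.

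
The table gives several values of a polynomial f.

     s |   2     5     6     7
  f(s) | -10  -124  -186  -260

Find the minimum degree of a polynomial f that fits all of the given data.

2

Divided differences on the nodes 2, 5, 6, 7:
  order 0: -10  -124  -186  -260
  order 1: -38  -62  -74
  order 2: -6  -6
  order 3: 0
The order-2 divided differences are all -6 (nonzero) and every higher order vanishes, so the data lies on a polynomial of degree exactly 2.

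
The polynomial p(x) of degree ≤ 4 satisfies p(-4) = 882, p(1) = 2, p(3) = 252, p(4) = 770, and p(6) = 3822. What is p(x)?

p(x) = 3x^4 - x^3 + 4x^2 + 2x - 6

Write p(x) = ax^4 + bx^3 + cx^2 + dx + e. Substituting each data point gives a linear system:
  256a - 64b + 16c - 4d + e = 882
  a + b + c + d + e = 2
  81a + 27b + 9c + 3d + e = 252
  256a + 64b + 16c + 4d + e = 770
  1296a + 216b + 36c + 6d + e = 3822
Solving the system yields a = 3, b = -1, c = 4, d = 2, e = -6.
So p(x) = 3x^4 - x^3 + 4x^2 + 2x - 6.
Check: p(6) = 3822. ✓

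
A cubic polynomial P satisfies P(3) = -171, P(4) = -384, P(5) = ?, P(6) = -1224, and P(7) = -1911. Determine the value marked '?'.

-725

On equispaced nodes a degree-3 polynomial has vanishing fourth forward difference, so
  P(3) - 4·P(4) + 6·P(5) - 4·P(6) + P(7) = 0.
Substituting the known values and solving for P(5):
  6·P(5) = -4350
  P(5) = -725.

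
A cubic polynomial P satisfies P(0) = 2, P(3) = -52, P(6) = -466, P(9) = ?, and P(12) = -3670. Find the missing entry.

-1564

On equispaced nodes a degree-3 polynomial has vanishing fourth forward difference, so
  P(0) - 4·P(3) + 6·P(6) - 4·P(9) + P(12) = 0.
Substituting the known values and solving for P(9):
  -4·P(9) = 6256
  P(9) = -1564.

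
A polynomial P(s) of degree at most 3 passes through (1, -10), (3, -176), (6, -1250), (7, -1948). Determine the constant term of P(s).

-2

Write P(s) = as^3 + bs^2 + cs + d. Substituting each data point gives a linear system:
  a + b + c + d = -10
  27a + 9b + 3c + d = -176
  216a + 36b + 6c + d = -1250
  343a + 49b + 7c + d = -1948
Solving the system yields a = -5, b = -5, c = 2, d = -2.
So P(s) = -5s^3 - 5s^2 + 2s - 2.
The constant term is -2.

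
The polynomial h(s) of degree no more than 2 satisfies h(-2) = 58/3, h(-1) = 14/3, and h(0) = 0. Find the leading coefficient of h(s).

Write h(s) = as^2 + bs + c. Substituting each data point gives a linear system:
  4a - 2b + c = 58/3
  a - b + c = 14/3
  c = 0
Solving the system yields a = 5, b = 1/3, c = 0.
So h(s) = 5s^2 + (1/3)s.
The leading coefficient is 5.

5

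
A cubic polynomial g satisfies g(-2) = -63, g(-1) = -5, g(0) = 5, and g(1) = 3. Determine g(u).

g(u) = 6u^3 - 6u^2 - 2u + 5

Write g(u) = au^3 + bu^2 + cu + d. Substituting each data point gives a linear system:
  -8a + 4b - 2c + d = -63
  -a + b - c + d = -5
  d = 5
  a + b + c + d = 3
Solving the system yields a = 6, b = -6, c = -2, d = 5.
So g(u) = 6u^3 - 6u^2 - 2u + 5.
Check: g(-1) = -5. ✓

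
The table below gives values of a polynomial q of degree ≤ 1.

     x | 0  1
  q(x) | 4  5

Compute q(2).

Write q(x) = ax + b. Substituting each data point gives a linear system:
  b = 4
  a + b = 5
Solving the system yields a = 1, b = 4.
So q(x) = x + 4.
Then q(2) = 6.

6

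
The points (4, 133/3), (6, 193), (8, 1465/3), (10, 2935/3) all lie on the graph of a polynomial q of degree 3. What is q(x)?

q(x) = x^3 + (1/3)x^2 - 5x - 5

Write q(x) = ax^3 + bx^2 + cx + d. Substituting each data point gives a linear system:
  64a + 16b + 4c + d = 133/3
  216a + 36b + 6c + d = 193
  512a + 64b + 8c + d = 1465/3
  1000a + 100b + 10c + d = 2935/3
Solving the system yields a = 1, b = 1/3, c = -5, d = -5.
So q(x) = x³ + (1/3)x² - 5x - 5.
Check: q(4) = 133/3. ✓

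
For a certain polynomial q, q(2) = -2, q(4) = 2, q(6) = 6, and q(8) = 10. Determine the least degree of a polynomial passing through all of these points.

1

Forward differences of the values at s = 2, 4, 6, 8:
  q  : -2  2  6  10
  Δ  : 4  4  4
  Δ^2: 0  0
  Δ^3: 0
The first differences are constant (4) and nonzero, while all higher differences vanish, so the minimal degree is 1.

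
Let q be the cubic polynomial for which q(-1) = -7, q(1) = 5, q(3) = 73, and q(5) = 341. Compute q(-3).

Write q(n) = an^3 + bn^2 + cn + d. Substituting each data point gives a linear system:
  -a + b - c + d = -7
  a + b + c + d = 5
  27a + 9b + 3c + d = 73
  125a + 25b + 5c + d = 341
Solving the system yields a = 3, b = -2, c = 3, d = 1.
So q(n) = 3n³ - 2n² + 3n + 1.
Then q(-3) = -107.

-107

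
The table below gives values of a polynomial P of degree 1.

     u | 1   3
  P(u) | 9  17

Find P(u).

Write P(u) = au + b. Substituting each data point gives a linear system:
  a + b = 9
  3a + b = 17
Solving the system yields a = 4, b = 5.
So P(u) = 4u + 5.
Check: P(1) = 9. ✓

P(u) = 4u + 5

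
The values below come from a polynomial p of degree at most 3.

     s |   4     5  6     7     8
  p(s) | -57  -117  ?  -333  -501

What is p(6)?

-207

On equispaced nodes a degree-3 polynomial has vanishing fourth forward difference, so
  p(4) - 4·p(5) + 6·p(6) - 4·p(7) + p(8) = 0.
Substituting the known values and solving for p(6):
  6·p(6) = -1242
  p(6) = -207.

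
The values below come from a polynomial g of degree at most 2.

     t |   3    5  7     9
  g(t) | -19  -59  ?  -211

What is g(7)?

On equispaced nodes a degree-2 polynomial has vanishing third forward difference, so
  - g(3) + 3·g(5) - 3·g(7) + g(9) = 0.
Substituting the known values and solving for g(7):
  -3·g(7) = 369
  g(7) = -123.

-123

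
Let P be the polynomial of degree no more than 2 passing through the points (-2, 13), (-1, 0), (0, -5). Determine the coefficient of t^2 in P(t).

Write P(t) = at^2 + bt + c. Substituting each data point gives a linear system:
  4a - 2b + c = 13
  a - b + c = 0
  c = -5
Solving the system yields a = 4, b = -1, c = -5.
So P(t) = 4t² - t - 5.
The leading coefficient is 4.

4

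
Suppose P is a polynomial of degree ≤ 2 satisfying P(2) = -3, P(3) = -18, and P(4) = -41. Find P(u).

Using the Lagrange interpolation formula with nodes 2, 3, 4:
  L_0(u) = (u - 3)(u - 4) / 2
  L_1(u) = (u - 2)(u - 4) / -1
  L_2(u) = (u - 2)(u - 3) / 2
Then P(u) = -3·L_0(u) - 18·L_1(u) - 41·L_2(u).
Expanding and collecting terms gives P(u) = -4u^2 + 5u + 3.
Check: P(4) = -41. ✓

P(u) = -4u^2 + 5u + 3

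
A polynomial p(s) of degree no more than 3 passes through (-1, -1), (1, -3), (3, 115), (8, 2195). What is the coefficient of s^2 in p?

Write p(s) = as^3 + bs^2 + cs + d. Substituting each data point gives a linear system:
  -a + b - c + d = -1
  a + b + c + d = -3
  27a + 9b + 3c + d = 115
  512a + 64b + 8c + d = 2195
Solving the system yields a = 4, b = 3, c = -5, d = -5.
So p(s) = 4s^3 + 3s^2 - 5s - 5.
The coefficient of s^2 is 3.

3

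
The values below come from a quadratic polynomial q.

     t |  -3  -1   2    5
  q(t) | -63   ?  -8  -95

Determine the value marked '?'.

-11

The 3 known points determine the degree-2 polynomial uniquely.
Write q(t) = at^2 + bt + c. Substituting each data point gives a linear system:
  9a - 3b + c = -63
  4a + 2b + c = -8
  25a + 5b + c = -95
Solving the system yields a = -5, b = 6, c = 0.
So q(t) = -5t^2 + 6t.
Then q(-1) = -11.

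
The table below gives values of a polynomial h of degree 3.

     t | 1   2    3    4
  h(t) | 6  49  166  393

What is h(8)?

3121

Forward differences of the values at t = 1, 2, 3, 4:
  h  : 6  49  166  393
  Δ  : 43  117  227
  Δ^2: 74  110
  Δ^3: 36
The third differences are constant, confirming degree 3.
Interpolating (Newton forward form) and evaluating at t = 8 gives h(8) = 3121.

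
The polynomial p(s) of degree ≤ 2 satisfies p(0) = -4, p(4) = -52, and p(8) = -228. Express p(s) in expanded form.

p(s) = -4s^2 + 4s - 4

Using the Lagrange interpolation formula with nodes 0, 4, 8:
  L_0(s) = (s - 4)(s - 8) / 32
  L_1(s) = s(s - 8) / -16
  L_2(s) = s(s - 4) / 32
Then p(s) = -4·L_0(s) - 52·L_1(s) - 228·L_2(s).
Expanding and collecting terms gives p(s) = -4s^2 + 4s - 4.
Check: p(8) = -228. ✓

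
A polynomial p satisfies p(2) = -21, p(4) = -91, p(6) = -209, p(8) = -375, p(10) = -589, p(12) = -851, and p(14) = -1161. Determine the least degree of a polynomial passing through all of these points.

Forward differences of the values at n = 2, 4, 6, 8, 10, 12, 14:
  p  : -21  -91  -209  -375  -589  -851  -1161
  Δ  : -70  -118  -166  -214  -262  -310
  Δ^2: -48  -48  -48  -48  -48
  Δ^3: 0  0  0  0
  Δ^4: 0  0  0
  Δ^5: 0  0
  Δ^6: 0
The second differences are constant (-48) and nonzero, while all higher differences vanish, so the minimal degree is 2.

2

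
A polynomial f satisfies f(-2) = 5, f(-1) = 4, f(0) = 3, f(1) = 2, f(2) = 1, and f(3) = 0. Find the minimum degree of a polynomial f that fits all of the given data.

1

Forward differences of the values at t = -2, -1, 0, 1, 2, 3:
  f  : 5  4  3  2  1  0
  Δ  : -1  -1  -1  -1  -1
  Δ^2: 0  0  0  0
  Δ^3: 0  0  0
  Δ^4: 0  0
  Δ^5: 0
The first differences are constant (-1) and nonzero, while all higher differences vanish, so the minimal degree is 1.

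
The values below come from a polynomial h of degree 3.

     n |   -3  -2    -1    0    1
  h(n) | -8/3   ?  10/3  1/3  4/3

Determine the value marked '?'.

13/3

The 4 known points determine the degree-3 polynomial uniquely.
Write h(n) = an^3 + bn^2 + cn + d. Substituting each data point gives a linear system:
  -27a + 9b - 3c + d = -8/3
  -a + b - c + d = 10/3
  d = 1/3
  a + b + c + d = 4/3
Solving the system yields a = 1, b = 2, c = -2, d = 1/3.
So h(n) = n³ + 2n² - 2n + 1/3.
Then h(-2) = 13/3.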